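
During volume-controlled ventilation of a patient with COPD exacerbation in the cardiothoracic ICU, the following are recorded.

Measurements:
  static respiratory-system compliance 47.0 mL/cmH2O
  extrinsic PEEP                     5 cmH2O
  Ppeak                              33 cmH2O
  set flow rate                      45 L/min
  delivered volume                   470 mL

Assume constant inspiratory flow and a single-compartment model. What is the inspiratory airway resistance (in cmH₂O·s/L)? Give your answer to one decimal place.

24.0

Flow: 45 L/min ÷ 60 = 0.75 L/s.
Equation of motion (constant flow): PIP = Vt/C + R·V̇ + PEEP.
R·V̇ = PIP − Vt/C − PEEP = 33 − 470/47.0 − 5 = 33 − 10.0 − 5 = 18.0 cmH2O.
R = 18.0 / 0.75 = 24.0 cmH2O·s/L.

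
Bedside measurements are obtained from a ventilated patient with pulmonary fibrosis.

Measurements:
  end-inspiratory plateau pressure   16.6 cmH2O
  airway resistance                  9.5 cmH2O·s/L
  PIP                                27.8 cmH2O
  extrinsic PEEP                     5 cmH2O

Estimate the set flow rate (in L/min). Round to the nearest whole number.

71

flow = (PIP − Pplat) / Raw = (27.8 − 16.6) / 9.5 = 1.179 L/s × 60 = 70.74 L/min.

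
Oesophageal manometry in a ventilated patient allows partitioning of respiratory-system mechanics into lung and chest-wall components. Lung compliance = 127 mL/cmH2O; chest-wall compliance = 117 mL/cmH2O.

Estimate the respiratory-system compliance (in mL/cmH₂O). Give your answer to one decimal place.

Lung and chest wall are elastances in series: 1/Crs = 1/CL + 1/Ccw.
1/Crs = 1/127 + 1/117 = 0.01642.
Crs = 60.901 mL/cmH2O.

60.9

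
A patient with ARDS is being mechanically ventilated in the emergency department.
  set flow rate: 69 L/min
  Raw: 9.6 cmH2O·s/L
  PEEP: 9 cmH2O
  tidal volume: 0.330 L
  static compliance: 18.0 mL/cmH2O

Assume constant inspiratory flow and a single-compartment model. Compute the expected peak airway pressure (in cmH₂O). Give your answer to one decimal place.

Flow: 69 L/min ÷ 60 = 1.15 L/s.
Equation of motion (constant flow): PIP = Vt/C + R·V̇ + PEEP.
PIP = 330/18.0 + 9.6×1.15 + 9 = 18.333 + 11.04 + 9 = 38.373 cmH2O.

38.4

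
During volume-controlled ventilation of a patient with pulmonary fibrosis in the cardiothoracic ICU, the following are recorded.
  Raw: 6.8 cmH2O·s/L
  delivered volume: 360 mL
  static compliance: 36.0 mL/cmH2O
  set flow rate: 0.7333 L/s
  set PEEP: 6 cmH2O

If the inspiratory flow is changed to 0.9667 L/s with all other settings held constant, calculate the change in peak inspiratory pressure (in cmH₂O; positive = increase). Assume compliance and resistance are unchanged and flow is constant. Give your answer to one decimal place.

PIP = Vt/C + R·V̇ + PEEP (constant-flow equation of motion).
Only the resistive term changes: ΔPIP = R × ΔV̇ = 6.8 × (0.9667 − 0.7333) = 6.8 × 0.2334 = 1.587 cmH2O.

1.6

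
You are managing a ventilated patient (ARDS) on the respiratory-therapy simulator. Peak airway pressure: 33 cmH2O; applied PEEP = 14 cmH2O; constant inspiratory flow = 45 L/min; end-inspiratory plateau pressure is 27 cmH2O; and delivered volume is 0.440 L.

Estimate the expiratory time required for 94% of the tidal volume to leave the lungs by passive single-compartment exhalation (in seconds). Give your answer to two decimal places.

0.76

Flow: 45 L/min ÷ 60 = 0.75 L/s.
R = (PIP − Pplat)/V̇ = (33 − 27) / 0.75 = 6.0/0.75 = 8.0 cmH2O·s/L.
C = Vt/(Pplat − PEEP) = 440.0 / (27 − 14) = 440.0/13.0 = 33.846 mL/cmH2O.
τ = R × C = 8.0 × 0.03385 L/cmH2O = 0.2708 s.
t = −τ·ln(1 − 0.94) = −0.2708·ln(0.06) = 0.7619 s.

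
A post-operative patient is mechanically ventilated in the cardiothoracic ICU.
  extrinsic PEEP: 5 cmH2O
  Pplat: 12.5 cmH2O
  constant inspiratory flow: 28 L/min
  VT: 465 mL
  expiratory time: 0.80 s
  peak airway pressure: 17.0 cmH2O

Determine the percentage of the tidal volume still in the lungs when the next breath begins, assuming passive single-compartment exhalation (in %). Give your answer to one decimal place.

Flow: 28 L/min ÷ 60 = 0.4667 L/s.
R = (PIP − Pplat)/V̇ = (17.0 − 12.5) / 0.4667 = 4.5/0.4667 = 9.642 cmH2O·s/L.
C = Vt/(Pplat − PEEP) = 465.0 / (12.5 − 5) = 465.0/7.5 = 62.0 mL/cmH2O.
τ = R × C = 9.642 × 0.062 L/cmH2O = 0.5978 s.
Fraction remaining at end-expiration = e^(−Te/τ) = e^(−0.80/0.5978) = 0.2623 → 26.23%.

26.2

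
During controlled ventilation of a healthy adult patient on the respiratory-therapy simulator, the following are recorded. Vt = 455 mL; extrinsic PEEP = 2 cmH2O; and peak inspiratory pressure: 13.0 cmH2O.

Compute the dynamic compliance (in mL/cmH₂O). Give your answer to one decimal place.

41.4

Dynamic compliance = Vt / (PIP − PEEP) = 455 / (13.0 − 2) = 455 / 11.0 = 41.364 mL/cmH2O.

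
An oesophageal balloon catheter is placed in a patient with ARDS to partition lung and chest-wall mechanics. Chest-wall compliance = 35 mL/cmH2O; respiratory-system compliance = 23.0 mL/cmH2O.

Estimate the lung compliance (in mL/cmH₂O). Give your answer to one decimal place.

1/CL = 1/Crs − 1/Ccw.
1/CL = 1/23.0 − 1/35 = 0.01491.
CL = 67.069 mL/cmH2O.

67.1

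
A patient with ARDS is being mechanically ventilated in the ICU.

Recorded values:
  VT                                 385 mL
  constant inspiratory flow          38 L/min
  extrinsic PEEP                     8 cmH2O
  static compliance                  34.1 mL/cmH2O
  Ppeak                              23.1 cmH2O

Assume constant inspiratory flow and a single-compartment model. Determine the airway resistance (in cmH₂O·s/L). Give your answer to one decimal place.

Flow: 38 L/min ÷ 60 = 0.6333 L/s.
Equation of motion (constant flow): PIP = Vt/C + R·V̇ + PEEP.
R·V̇ = PIP − Vt/C − PEEP = 23.1 − 385/34.1 − 8 = 23.1 − 11.29 − 8 = 3.81 cmH2O.
R = 3.81 / 0.6333 = 6.016 cmH2O·s/L.

6.0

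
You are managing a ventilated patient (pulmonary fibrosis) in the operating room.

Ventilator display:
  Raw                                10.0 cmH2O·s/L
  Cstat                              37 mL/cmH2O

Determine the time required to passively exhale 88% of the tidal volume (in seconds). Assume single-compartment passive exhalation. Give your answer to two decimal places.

τ = R × C = 10.0 × 37 mL/cmH2O = 10.0 × 0.037 L/cmH2O = 0.37 s.
Exhaled fraction f = 1 − e^(−t/τ) → t = −τ·ln(1 − f) = −0.37·ln(0.12) = 0.7845 s.

0.78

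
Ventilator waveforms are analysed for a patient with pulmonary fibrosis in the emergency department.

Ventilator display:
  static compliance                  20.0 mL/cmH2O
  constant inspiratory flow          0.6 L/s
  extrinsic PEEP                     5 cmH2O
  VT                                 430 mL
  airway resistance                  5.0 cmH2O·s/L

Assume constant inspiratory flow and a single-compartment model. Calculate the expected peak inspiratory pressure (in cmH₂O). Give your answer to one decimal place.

29.5

Equation of motion (constant flow): PIP = Vt/C + R·V̇ + PEEP.
PIP = 430/20.0 + 5.0×0.6 + 5 = 21.5 + 3.0 + 5 = 29.5 cmH2O.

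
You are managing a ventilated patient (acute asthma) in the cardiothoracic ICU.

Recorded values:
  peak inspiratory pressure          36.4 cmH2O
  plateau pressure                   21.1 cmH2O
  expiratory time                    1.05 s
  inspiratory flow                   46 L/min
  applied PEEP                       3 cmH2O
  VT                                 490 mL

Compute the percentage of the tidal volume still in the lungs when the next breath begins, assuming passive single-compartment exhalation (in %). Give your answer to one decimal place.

14.3

Flow: 46 L/min ÷ 60 = 0.7667 L/s.
R = (PIP − Pplat)/V̇ = (36.4 − 21.1) / 0.7667 = 15.3/0.7667 = 19.956 cmH2O·s/L.
C = Vt/(Pplat − PEEP) = 490.0 / (21.1 − 3) = 490.0/18.1 = 27.072 mL/cmH2O.
τ = R × C = 19.956 × 0.02707 L/cmH2O = 0.5402 s.
Fraction remaining at end-expiration = e^(−Te/τ) = e^(−1.05/0.5402) = 0.1432 → 14.32%.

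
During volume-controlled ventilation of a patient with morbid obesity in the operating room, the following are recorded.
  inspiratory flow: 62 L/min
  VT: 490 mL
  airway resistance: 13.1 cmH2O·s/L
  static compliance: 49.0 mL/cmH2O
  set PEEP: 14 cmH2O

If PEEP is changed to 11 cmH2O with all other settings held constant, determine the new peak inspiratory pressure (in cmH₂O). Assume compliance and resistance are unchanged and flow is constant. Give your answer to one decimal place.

Flow: 62 L/min ÷ 60 = 1.0333 L/s.
PIP = Vt/C + R·V̇ + PEEP (constant-flow equation of motion).
Only the baseline term changes: ΔPIP = ΔPEEP = 11 − 14 = -3.0 cmH2O.
Original PIP = 490/49.0 + 13.1×1.0333 + 14 = 37.536 cmH2O; new PIP = 37.536 + (-3.0) = 34.536 cmH2O.

34.5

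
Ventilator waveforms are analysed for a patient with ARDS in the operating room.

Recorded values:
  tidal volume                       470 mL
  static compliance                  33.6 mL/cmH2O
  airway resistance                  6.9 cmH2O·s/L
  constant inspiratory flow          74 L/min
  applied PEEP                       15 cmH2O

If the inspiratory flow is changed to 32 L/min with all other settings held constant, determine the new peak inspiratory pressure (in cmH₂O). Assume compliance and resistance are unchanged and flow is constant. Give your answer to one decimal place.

32.7

Flow: 74 L/min ÷ 60 = 1.2333 L/s.
New flow: 32 L/min ÷ 60 = 0.5333 L/s.
PIP = Vt/C + R·V̇ + PEEP (constant-flow equation of motion).
Only the resistive term changes: ΔPIP = R × ΔV̇ = 6.9 × (0.5333 − 1.2333) = 6.9 × -0.7 = -4.83 cmH2O.
Original PIP = 470/33.6 + 6.9×1.2333 + 15 = 37.498 cmH2O; new PIP = 37.498 + (-4.83) = 32.668 cmH2O.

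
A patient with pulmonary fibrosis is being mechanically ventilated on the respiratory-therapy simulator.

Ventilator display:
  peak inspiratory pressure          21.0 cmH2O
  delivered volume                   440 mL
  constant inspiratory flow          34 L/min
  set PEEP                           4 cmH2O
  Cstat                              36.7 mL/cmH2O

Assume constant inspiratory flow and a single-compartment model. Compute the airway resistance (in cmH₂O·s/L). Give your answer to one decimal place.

Flow: 34 L/min ÷ 60 = 0.5667 L/s.
Equation of motion (constant flow): PIP = Vt/C + R·V̇ + PEEP.
R·V̇ = PIP − Vt/C − PEEP = 21.0 − 440/36.7 − 4 = 21.0 − 11.989 − 4 = 5.011 cmH2O.
R = 5.011 / 0.5667 = 8.842 cmH2O·s/L.

8.8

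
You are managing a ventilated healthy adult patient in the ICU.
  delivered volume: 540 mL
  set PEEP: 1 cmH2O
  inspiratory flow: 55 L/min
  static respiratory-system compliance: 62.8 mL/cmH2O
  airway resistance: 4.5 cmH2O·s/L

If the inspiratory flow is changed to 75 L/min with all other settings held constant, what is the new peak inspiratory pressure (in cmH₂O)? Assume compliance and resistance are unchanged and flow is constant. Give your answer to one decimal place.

15.2

Flow: 55 L/min ÷ 60 = 0.9167 L/s.
New flow: 75 L/min ÷ 60 = 1.25 L/s.
PIP = Vt/C + R·V̇ + PEEP (constant-flow equation of motion).
Only the resistive term changes: ΔPIP = R × ΔV̇ = 4.5 × (1.25 − 0.9167) = 4.5 × 0.3333 = 1.5 cmH2O.
Original PIP = 540/62.8 + 4.5×0.9167 + 1 = 13.724 cmH2O; new PIP = 13.724 + (1.5) = 15.224 cmH2O.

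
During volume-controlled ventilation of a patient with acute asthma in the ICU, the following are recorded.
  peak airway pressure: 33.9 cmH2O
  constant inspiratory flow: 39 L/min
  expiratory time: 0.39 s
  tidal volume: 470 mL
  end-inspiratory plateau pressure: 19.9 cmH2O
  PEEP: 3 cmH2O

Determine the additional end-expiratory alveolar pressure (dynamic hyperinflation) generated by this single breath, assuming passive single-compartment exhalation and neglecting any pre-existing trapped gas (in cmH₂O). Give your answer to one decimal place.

8.8

Flow: 39 L/min ÷ 60 = 0.65 L/s.
R = (PIP − Pplat)/V̇ = (33.9 − 19.9) / 0.65 = 14.0/0.65 = 21.538 cmH2O·s/L.
C = Vt/(Pplat − PEEP) = 470.0 / (19.9 − 3) = 470.0/16.9 = 27.811 mL/cmH2O.
τ = R × C = 21.538 × 0.02781 L/cmH2O = 0.599 s.
Fraction remaining = e^(−Te/τ) = e^(−0.39/0.599) = 0.5215; trapped volume = 470.0 × 0.5215 = 245.11 mL.
Additional alveolar pressure from trapping ≈ V_trapped / C = 245.11 / 27.811 = 8.813 cmH2O.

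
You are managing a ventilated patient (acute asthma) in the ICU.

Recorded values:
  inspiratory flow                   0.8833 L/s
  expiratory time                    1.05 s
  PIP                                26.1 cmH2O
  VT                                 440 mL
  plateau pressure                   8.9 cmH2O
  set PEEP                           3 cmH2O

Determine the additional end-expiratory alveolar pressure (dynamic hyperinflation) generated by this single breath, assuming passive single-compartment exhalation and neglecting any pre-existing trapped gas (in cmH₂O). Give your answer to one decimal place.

R = (PIP − Pplat)/V̇ = (26.1 − 8.9) / 0.8833 = 17.2/0.8833 = 19.472 cmH2O·s/L.
C = Vt/(Pplat − PEEP) = 440.0 / (8.9 − 3) = 440.0/5.9 = 74.576 mL/cmH2O.
τ = R × C = 19.472 × 0.07458 L/cmH2O = 1.452 s.
Fraction remaining = e^(−Te/τ) = e^(−1.05/1.452) = 0.4852; trapped volume = 440.0 × 0.4852 = 213.49 mL.
Additional alveolar pressure from trapping ≈ V_trapped / C = 213.49 / 74.576 = 2.863 cmH2O.

2.9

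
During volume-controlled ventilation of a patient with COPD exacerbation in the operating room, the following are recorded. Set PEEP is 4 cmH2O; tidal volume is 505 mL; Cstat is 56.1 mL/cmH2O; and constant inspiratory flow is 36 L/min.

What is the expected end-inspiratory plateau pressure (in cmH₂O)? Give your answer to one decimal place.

13.0

Pplat = PEEP + Vt / Cstat = 4 + 505 / 56.1 = 4 + 9.002 = 13.002 cmH2O.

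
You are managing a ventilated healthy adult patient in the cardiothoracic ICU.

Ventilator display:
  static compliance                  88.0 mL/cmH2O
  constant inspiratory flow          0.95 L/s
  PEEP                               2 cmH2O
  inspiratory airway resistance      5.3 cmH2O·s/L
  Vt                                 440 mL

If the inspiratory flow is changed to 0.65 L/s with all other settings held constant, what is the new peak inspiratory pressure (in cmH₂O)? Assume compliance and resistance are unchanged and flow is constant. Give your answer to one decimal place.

PIP = Vt/C + R·V̇ + PEEP (constant-flow equation of motion).
Only the resistive term changes: ΔPIP = R × ΔV̇ = 5.3 × (0.65 − 0.95) = 5.3 × -0.3 = -1.59 cmH2O.
Original PIP = 440/88.0 + 5.3×0.95 + 2 = 12.035 cmH2O; new PIP = 12.035 + (-1.59) = 10.445 cmH2O.

10.4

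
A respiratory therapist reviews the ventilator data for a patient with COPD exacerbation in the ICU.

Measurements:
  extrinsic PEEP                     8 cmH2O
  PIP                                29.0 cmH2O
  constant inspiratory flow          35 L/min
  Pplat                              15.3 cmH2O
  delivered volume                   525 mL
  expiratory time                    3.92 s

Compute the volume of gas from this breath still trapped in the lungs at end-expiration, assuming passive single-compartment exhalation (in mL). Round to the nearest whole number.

52

Flow: 35 L/min ÷ 60 = 0.5833 L/s.
R = (PIP − Pplat)/V̇ = (29.0 − 15.3) / 0.5833 = 13.7/0.5833 = 23.487 cmH2O·s/L.
C = Vt/(Pplat − PEEP) = 525.0 / (15.3 − 8) = 525.0/7.3 = 71.918 mL/cmH2O.
τ = R × C = 23.487 × 0.07192 L/cmH2O = 1.689 s.
Fraction remaining = e^(−Te/τ) = e^(−3.92/1.689) = 0.09819.
Trapped volume = 525.0 × 0.09819 = 51.55 mL.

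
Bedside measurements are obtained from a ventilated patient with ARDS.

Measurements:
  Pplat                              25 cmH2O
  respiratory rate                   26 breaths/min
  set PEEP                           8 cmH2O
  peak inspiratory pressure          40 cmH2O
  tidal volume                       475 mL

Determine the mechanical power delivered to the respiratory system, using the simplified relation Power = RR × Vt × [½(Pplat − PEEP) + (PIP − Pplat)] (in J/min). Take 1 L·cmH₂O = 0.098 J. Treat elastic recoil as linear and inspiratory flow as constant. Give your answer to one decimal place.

Per-breath work = Vt × [½(Pplat−PEEP) + (PIP−Pplat)] = 0.475 × [0.5×17.0 + 15.0] = 0.475 × 23.5 = 11.163 L·cmH2O.
Power = 26 × 11.163 = 290.24 L·cmH2O/min.
× 0.098 J/(L·cmH2O) → 28.444 J/min.

28.4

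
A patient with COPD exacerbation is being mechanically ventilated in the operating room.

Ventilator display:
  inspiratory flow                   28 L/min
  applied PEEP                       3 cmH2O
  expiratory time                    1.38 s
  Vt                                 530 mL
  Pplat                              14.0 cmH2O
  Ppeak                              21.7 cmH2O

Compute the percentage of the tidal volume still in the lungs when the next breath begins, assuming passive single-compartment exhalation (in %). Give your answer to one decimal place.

17.6

Flow: 28 L/min ÷ 60 = 0.4667 L/s.
R = (PIP − Pplat)/V̇ = (21.7 − 14.0) / 0.4667 = 7.7/0.4667 = 16.499 cmH2O·s/L.
C = Vt/(Pplat − PEEP) = 530.0 / (14.0 − 3) = 530.0/11.0 = 48.182 mL/cmH2O.
τ = R × C = 16.499 × 0.04818 L/cmH2O = 0.7949 s.
Fraction remaining at end-expiration = e^(−Te/τ) = e^(−1.38/0.7949) = 0.1762 → 17.62%.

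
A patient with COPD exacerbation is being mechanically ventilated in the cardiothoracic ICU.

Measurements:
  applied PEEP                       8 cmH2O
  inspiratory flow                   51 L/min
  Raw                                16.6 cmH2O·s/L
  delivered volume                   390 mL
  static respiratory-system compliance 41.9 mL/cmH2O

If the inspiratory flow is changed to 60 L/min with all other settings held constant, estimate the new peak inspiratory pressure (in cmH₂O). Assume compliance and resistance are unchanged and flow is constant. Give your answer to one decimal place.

Flow: 51 L/min ÷ 60 = 0.85 L/s.
New flow: 60 L/min ÷ 60 = 1 L/s.
PIP = Vt/C + R·V̇ + PEEP (constant-flow equation of motion).
Only the resistive term changes: ΔPIP = R × ΔV̇ = 16.6 × (1 − 0.85) = 16.6 × 0.15 = 2.49 cmH2O.
Original PIP = 390/41.9 + 16.6×0.85 + 8 = 31.418 cmH2O; new PIP = 31.418 + (2.49) = 33.908 cmH2O.

33.9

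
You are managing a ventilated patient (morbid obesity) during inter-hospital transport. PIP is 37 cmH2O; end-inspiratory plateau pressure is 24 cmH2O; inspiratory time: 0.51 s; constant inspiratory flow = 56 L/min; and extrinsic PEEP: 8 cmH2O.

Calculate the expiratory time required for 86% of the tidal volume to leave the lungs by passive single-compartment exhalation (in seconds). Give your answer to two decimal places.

Flow: 56 L/min ÷ 60 = 0.9333 L/s.
Vt = flow × Ti = 0.9333 L/s × 0.51 s × 1000 mL/L = 475.98 mL.
R = (PIP − Pplat)/V̇ = (37 − 24) / 0.9333 = 13.0/0.9333 = 13.929 cmH2O·s/L.
C = Vt/(Pplat − PEEP) = 475.98 / (24 − 8) = 475.98/16.0 = 29.749 mL/cmH2O.
τ = R × C = 13.929 × 0.02975 L/cmH2O = 0.4144 s.
t = −τ·ln(1 − 0.86) = −0.4144·ln(0.14) = 0.8148 s.

0.81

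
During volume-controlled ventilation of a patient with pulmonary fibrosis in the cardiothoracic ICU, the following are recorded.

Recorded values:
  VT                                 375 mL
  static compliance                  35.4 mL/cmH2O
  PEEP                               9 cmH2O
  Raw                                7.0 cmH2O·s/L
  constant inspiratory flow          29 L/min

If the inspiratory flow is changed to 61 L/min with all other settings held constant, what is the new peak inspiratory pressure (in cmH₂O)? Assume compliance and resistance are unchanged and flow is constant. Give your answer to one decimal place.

Flow: 29 L/min ÷ 60 = 0.4833 L/s.
New flow: 61 L/min ÷ 60 = 1.0167 L/s.
PIP = Vt/C + R·V̇ + PEEP (constant-flow equation of motion).
Only the resistive term changes: ΔPIP = R × ΔV̇ = 7.0 × (1.0167 − 0.4833) = 7.0 × 0.5334 = 3.734 cmH2O.
Original PIP = 375/35.4 + 7.0×0.4833 + 9 = 22.976 cmH2O; new PIP = 22.976 + (3.734) = 26.71 cmH2O.

26.7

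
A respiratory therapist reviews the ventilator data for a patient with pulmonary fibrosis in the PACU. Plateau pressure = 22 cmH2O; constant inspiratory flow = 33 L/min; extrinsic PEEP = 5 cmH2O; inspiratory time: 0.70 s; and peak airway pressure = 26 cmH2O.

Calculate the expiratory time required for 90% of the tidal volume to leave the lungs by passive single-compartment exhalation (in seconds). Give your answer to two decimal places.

0.38

Flow: 33 L/min ÷ 60 = 0.55 L/s.
Vt = flow × Ti = 0.55 L/s × 0.70 s × 1000 mL/L = 385.0 mL.
R = (PIP − Pplat)/V̇ = (26 − 22) / 0.55 = 4.0/0.55 = 7.273 cmH2O·s/L.
C = Vt/(Pplat − PEEP) = 385.0 / (22 − 5) = 385.0/17.0 = 22.647 mL/cmH2O.
τ = R × C = 7.273 × 0.02265 L/cmH2O = 0.1647 s.
t = −τ·ln(1 − 0.90) = −0.1647·ln(0.1) = 0.3792 s.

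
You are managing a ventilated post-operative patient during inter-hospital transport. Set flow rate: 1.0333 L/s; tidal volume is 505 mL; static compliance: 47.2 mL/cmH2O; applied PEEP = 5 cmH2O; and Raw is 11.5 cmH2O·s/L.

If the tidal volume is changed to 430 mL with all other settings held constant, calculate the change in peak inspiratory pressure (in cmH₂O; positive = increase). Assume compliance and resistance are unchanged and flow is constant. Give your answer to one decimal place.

PIP = Vt/C + R·V̇ + PEEP (constant-flow equation of motion).
Only the elastic term changes: ΔPIP = ΔVt / C = (430 − 505) / 47.2 = -1.589 cmH2O.

-1.6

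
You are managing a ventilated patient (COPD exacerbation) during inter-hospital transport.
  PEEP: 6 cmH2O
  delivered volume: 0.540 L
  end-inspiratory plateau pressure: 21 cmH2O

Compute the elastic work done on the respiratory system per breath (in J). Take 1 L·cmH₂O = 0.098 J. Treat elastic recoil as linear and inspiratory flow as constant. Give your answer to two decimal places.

Elastic work ≈ ½ × (Pplat − PEEP) × Vt = 0.5 × (21 − 6) × 0.540 L = 0.5 × 15.0 × 0.540 = 4.05 L·cmH2O.
× 0.098 J/(L·cmH2O) → 0.3969 J.

0.40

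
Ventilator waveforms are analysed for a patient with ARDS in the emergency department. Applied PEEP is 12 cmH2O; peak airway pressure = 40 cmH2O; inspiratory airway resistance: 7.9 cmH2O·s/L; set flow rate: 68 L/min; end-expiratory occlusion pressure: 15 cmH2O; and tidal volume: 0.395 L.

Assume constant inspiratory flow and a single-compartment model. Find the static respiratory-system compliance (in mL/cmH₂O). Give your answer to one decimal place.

Flow: 68 L/min ÷ 60 = 1.1333 L/s.
Total PEEP = 15 cmH2O (set 12 + intrinsic 3); this is the baseline alveolar pressure.
Equation of motion (constant flow): PIP = Vt/C + R·V̇ + PEEP.
Vt/C = PIP − R·V̇ − PEEP = 40 − 7.9×1.1333 − 15 = 40 − 8.953 − 15 = 16.047 cmH2O.
C = Vt / 16.047 = 395 / 16.047 = 24.615 mL/cmH2O.

24.6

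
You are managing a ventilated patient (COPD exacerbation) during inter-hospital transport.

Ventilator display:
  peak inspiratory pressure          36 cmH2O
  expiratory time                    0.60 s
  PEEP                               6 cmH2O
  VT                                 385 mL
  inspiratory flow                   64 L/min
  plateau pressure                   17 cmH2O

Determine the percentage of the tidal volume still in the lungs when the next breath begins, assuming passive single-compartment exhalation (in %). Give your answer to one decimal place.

Flow: 64 L/min ÷ 60 = 1.0667 L/s.
R = (PIP − Pplat)/V̇ = (36 − 17) / 1.0667 = 19.0/1.0667 = 17.812 cmH2O·s/L.
C = Vt/(Pplat − PEEP) = 385.0 / (17 − 6) = 385.0/11.0 = 35.0 mL/cmH2O.
τ = R × C = 17.812 × 0.035 L/cmH2O = 0.6234 s.
Fraction remaining at end-expiration = e^(−Te/τ) = e^(−0.60/0.6234) = 0.382 → 38.2%.

38.2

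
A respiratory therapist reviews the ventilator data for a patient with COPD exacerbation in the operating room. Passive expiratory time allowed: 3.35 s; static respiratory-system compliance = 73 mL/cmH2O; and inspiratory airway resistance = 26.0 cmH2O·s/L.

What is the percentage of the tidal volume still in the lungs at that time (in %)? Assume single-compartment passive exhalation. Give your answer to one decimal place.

17.1

τ = R × C = 26.0 × 73 mL/cmH2O = 26.0 × 0.073 L/cmH2O = 1.898 s.
Passive exhalation: V(t)/V₀ = e^(−t/τ) = e^(−3.35/1.898) = 0.1712.
Fraction remaining = 0.1712 → 17.12%.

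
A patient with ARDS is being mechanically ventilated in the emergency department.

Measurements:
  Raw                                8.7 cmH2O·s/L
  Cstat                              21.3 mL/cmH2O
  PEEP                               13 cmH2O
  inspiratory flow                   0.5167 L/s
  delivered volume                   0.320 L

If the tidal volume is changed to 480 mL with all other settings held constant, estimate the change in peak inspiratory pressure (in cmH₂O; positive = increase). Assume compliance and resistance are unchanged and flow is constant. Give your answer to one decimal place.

7.5

PIP = Vt/C + R·V̇ + PEEP (constant-flow equation of motion).
Only the elastic term changes: ΔPIP = ΔVt / C = (480 − 320) / 21.3 = 7.512 cmH2O.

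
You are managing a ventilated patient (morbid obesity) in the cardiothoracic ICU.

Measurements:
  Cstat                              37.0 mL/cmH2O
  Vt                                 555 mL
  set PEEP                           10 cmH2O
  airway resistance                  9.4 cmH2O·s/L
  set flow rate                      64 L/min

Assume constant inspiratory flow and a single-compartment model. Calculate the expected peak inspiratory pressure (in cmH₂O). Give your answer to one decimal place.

Flow: 64 L/min ÷ 60 = 1.0667 L/s.
Equation of motion (constant flow): PIP = Vt/C + R·V̇ + PEEP.
PIP = 555/37.0 + 9.4×1.0667 + 10 = 15.0 + 10.027 + 10 = 35.027 cmH2O.

35.0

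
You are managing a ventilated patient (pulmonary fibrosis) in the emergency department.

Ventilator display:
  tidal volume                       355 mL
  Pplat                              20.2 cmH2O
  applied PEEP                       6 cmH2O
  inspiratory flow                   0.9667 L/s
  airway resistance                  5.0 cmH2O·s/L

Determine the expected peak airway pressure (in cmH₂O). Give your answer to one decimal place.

25.0

PIP = Pplat + Raw × flow = 20.2 + 5.0 × 0.9667 = 20.2 + 4.834 = 25.034 cmH2O.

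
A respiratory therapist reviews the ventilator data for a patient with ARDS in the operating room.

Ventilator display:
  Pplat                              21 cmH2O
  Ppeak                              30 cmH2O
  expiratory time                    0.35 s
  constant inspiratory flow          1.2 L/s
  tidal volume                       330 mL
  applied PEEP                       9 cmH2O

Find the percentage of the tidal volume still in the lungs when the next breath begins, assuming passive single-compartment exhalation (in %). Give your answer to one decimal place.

R = (PIP − Pplat)/V̇ = (30 − 21) / 1.2 = 9.0/1.2 = 7.5 cmH2O·s/L.
C = Vt/(Pplat − PEEP) = 330.0 / (21 − 9) = 330.0/12.0 = 27.5 mL/cmH2O.
τ = R × C = 7.5 × 0.0275 L/cmH2O = 0.2063 s.
Fraction remaining at end-expiration = e^(−Te/τ) = e^(−0.35/0.2063) = 0.1833 → 18.33%.

18.3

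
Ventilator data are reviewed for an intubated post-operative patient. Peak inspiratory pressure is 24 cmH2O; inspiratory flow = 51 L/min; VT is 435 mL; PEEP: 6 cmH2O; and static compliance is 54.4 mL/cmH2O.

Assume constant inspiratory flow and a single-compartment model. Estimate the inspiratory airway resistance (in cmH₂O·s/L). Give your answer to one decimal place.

Flow: 51 L/min ÷ 60 = 0.85 L/s.
Equation of motion (constant flow): PIP = Vt/C + R·V̇ + PEEP.
R·V̇ = PIP − Vt/C − PEEP = 24 − 435/54.4 − 6 = 24 − 7.996 − 6 = 10.004 cmH2O.
R = 10.004 / 0.85 = 11.769 cmH2O·s/L.

11.8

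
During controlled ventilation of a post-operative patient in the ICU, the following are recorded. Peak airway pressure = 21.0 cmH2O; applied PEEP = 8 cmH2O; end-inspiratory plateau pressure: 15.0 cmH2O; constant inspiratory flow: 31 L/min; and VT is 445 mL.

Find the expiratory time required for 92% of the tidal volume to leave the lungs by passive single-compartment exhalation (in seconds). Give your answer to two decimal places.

1.86

Flow: 31 L/min ÷ 60 = 0.5167 L/s.
R = (PIP − Pplat)/V̇ = (21.0 − 15.0) / 0.5167 = 6.0/0.5167 = 11.612 cmH2O·s/L.
C = Vt/(Pplat − PEEP) = 445.0 / (15.0 − 8) = 445.0/7.0 = 63.571 mL/cmH2O.
τ = R × C = 11.612 × 0.06357 L/cmH2O = 0.7382 s.
t = −τ·ln(1 − 0.92) = −0.7382·ln(0.08) = 1.864 s.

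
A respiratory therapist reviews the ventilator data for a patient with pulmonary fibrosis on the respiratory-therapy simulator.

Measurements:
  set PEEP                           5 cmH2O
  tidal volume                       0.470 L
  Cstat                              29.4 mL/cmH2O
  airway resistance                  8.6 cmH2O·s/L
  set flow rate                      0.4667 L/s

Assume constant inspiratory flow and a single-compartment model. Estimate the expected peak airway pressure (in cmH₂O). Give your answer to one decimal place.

25.0

Equation of motion (constant flow): PIP = Vt/C + R·V̇ + PEEP.
PIP = 470/29.4 + 8.6×0.4667 + 5 = 15.986 + 4.014 + 5 = 25.0 cmH2O.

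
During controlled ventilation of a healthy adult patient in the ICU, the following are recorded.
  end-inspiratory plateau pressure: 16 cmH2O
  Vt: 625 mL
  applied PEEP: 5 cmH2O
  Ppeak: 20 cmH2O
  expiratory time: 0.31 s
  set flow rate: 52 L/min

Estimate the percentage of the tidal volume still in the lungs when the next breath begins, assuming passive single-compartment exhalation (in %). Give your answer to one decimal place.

Flow: 52 L/min ÷ 60 = 0.8667 L/s.
R = (PIP − Pplat)/V̇ = (20 − 16) / 0.8667 = 4.0/0.8667 = 4.615 cmH2O·s/L.
C = Vt/(Pplat − PEEP) = 625.0 / (16 − 5) = 625.0/11.0 = 56.818 mL/cmH2O.
τ = R × C = 4.615 × 0.05682 L/cmH2O = 0.2622 s.
Fraction remaining at end-expiration = e^(−Te/τ) = e^(−0.31/0.2622) = 0.3066 → 30.66%.

30.7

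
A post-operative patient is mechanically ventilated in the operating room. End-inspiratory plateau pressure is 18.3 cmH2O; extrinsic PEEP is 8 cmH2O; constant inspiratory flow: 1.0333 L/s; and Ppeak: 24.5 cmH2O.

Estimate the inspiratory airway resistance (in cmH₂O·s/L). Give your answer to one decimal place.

6.0

Raw = (PIP − Pplat) / flow = (24.5 − 18.3) / 1.0333 = 6.2 / 1.0333 = 6.0 cmH2O·s/L.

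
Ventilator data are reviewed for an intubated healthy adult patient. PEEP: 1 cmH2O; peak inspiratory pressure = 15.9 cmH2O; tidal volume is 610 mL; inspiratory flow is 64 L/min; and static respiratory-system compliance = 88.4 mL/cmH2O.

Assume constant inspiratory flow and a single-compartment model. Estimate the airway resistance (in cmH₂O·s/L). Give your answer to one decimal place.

7.5

Flow: 64 L/min ÷ 60 = 1.0667 L/s.
Equation of motion (constant flow): PIP = Vt/C + R·V̇ + PEEP.
R·V̇ = PIP − Vt/C − PEEP = 15.9 − 610/88.4 − 1 = 15.9 − 6.9 − 1 = 8.0 cmH2O.
R = 8.0 / 1.0667 = 7.5 cmH2O·s/L.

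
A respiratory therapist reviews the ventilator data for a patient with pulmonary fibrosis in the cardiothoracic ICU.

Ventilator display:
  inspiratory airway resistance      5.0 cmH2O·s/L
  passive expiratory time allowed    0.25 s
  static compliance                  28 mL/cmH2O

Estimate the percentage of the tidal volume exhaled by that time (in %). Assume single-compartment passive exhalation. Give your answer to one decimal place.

τ = R × C = 5.0 × 28 mL/cmH2O = 5.0 × 0.028 L/cmH2O = 0.14 s.
Passive exhalation: V(t)/V₀ = e^(−t/τ) = e^(−0.25/0.14) = 0.1677.
Fraction exhaled = 1 − 0.1677 = 0.8323 → 83.23%.

83.2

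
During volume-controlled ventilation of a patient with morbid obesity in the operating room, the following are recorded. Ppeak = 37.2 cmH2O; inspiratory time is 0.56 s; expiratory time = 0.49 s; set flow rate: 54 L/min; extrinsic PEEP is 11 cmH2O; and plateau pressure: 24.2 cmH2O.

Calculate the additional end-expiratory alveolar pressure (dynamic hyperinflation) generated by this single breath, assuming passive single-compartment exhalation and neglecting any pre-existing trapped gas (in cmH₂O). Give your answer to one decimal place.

Flow: 54 L/min ÷ 60 = 0.9 L/s.
Vt = flow × Ti = 0.9 L/s × 0.56 s × 1000 mL/L = 504.0 mL.
R = (PIP − Pplat)/V̇ = (37.2 − 24.2) / 0.9 = 13.0/0.9 = 14.444 cmH2O·s/L.
C = Vt/(Pplat − PEEP) = 504.0 / (24.2 − 11) = 504.0/13.2 = 38.182 mL/cmH2O.
τ = R × C = 14.444 × 0.03818 L/cmH2O = 0.5515 s.
Fraction remaining = e^(−Te/τ) = e^(−0.49/0.5515) = 0.4113; trapped volume = 504.0 × 0.4113 = 207.3 mL.
Additional alveolar pressure from trapping ≈ V_trapped / C = 207.3 / 38.182 = 5.429 cmH2O.

5.4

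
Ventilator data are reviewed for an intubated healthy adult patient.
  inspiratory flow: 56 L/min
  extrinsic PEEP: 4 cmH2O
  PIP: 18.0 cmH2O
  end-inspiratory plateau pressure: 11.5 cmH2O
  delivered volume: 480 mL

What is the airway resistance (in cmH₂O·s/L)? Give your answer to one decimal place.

Flow: 56 L/min ÷ 60 = 0.9333 L/s.
Raw = (PIP − Pplat) / flow = (18.0 − 11.5) / 0.9333 = 6.5 / 0.9333 = 6.965 cmH2O·s/L.

7.0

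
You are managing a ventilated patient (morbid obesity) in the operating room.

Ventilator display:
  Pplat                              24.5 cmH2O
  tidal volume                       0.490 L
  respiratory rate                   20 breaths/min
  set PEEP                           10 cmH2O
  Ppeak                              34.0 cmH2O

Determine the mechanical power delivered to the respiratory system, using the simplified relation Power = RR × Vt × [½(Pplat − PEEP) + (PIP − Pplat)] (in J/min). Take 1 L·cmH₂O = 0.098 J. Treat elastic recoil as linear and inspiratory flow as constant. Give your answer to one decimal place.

Per-breath work = Vt × [½(Pplat−PEEP) + (PIP−Pplat)] = 0.490 × [0.5×14.5 + 9.5] = 0.490 × 16.75 = 8.208 L·cmH2O.
Power = 20 × 8.208 = 164.16 L·cmH2O/min.
× 0.098 J/(L·cmH2O) → 16.088 J/min.

16.1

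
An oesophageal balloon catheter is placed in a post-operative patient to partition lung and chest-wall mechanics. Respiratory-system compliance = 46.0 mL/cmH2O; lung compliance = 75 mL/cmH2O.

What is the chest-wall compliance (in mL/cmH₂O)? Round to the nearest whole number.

1/Ccw = 1/Crs − 1/CL.
1/Ccw = 1/46.0 − 1/75 = 0.008406.
Ccw = 118.96 mL/cmH2O.

119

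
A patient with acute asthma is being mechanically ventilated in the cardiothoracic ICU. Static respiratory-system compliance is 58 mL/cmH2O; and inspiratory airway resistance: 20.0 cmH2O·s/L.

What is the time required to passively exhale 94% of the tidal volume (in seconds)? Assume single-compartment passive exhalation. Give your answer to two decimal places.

3.26

τ = R × C = 20.0 × 58 mL/cmH2O = 20.0 × 0.058 L/cmH2O = 1.16 s.
Exhaled fraction f = 1 − e^(−t/τ) → t = −τ·ln(1 − f) = −1.16·ln(0.06) = 3.264 s.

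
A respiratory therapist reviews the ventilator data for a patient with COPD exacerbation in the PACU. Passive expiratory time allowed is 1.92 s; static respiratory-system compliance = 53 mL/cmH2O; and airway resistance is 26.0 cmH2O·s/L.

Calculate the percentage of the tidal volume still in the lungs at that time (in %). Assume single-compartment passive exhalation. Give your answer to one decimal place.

24.8

τ = R × C = 26.0 × 53 mL/cmH2O = 26.0 × 0.053 L/cmH2O = 1.378 s.
Passive exhalation: V(t)/V₀ = e^(−t/τ) = e^(−1.92/1.378) = 0.2482.
Fraction remaining = 0.2482 → 24.82%.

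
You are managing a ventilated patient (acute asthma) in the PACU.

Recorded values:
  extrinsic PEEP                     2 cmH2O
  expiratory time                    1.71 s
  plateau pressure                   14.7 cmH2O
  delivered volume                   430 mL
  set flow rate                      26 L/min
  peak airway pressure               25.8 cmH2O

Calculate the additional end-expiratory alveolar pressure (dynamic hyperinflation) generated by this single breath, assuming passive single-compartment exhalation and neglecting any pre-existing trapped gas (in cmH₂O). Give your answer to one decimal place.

1.8

Flow: 26 L/min ÷ 60 = 0.4333 L/s.
R = (PIP − Pplat)/V̇ = (25.8 − 14.7) / 0.4333 = 11.1/0.4333 = 25.617 cmH2O·s/L.
C = Vt/(Pplat − PEEP) = 430.0 / (14.7 − 2) = 430.0/12.7 = 33.858 mL/cmH2O.
τ = R × C = 25.617 × 0.03386 L/cmH2O = 0.8674 s.
Fraction remaining = e^(−Te/τ) = e^(−1.71/0.8674) = 0.1393; trapped volume = 430.0 × 0.1393 = 59.899 mL.
Additional alveolar pressure from trapping ≈ V_trapped / C = 59.899 / 33.858 = 1.769 cmH2O.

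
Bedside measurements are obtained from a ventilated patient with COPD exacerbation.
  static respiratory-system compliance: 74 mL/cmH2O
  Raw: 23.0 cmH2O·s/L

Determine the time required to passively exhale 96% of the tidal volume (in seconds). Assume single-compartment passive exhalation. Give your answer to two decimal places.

5.48

τ = R × C = 23.0 × 74 mL/cmH2O = 23.0 × 0.074 L/cmH2O = 1.702 s.
Exhaled fraction f = 1 − e^(−t/τ) → t = −τ·ln(1 − f) = −1.702·ln(0.04) = 5.479 s.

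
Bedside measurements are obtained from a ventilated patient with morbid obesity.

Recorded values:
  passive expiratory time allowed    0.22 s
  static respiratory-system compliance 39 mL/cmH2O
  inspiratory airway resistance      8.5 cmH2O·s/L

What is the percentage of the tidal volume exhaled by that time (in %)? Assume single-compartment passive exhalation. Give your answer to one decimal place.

τ = R × C = 8.5 × 39 mL/cmH2O = 8.5 × 0.039 L/cmH2O = 0.3315 s.
Passive exhalation: V(t)/V₀ = e^(−t/τ) = e^(−0.22/0.3315) = 0.515.
Fraction exhaled = 1 − 0.515 = 0.485 → 48.5%.

48.5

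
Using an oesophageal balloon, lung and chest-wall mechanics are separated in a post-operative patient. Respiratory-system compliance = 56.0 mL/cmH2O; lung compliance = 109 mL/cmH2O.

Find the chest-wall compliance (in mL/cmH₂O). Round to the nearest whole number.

115

1/Ccw = 1/Crs − 1/CL.
1/Ccw = 1/56.0 − 1/109 = 0.008683.
Ccw = 115.17 mL/cmH2O.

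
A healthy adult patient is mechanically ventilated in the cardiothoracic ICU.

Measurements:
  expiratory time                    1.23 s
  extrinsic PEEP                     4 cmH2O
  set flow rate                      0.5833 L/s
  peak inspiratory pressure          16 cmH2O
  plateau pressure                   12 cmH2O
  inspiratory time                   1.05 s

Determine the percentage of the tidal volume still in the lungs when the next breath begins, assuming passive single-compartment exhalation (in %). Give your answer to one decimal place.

Vt = flow × Ti = 0.5833 L/s × 1.05 s × 1000 mL/L = 612.47 mL.
R = (PIP − Pplat)/V̇ = (16 − 12) / 0.5833 = 4.0/0.5833 = 6.858 cmH2O·s/L.
C = Vt/(Pplat − PEEP) = 612.47 / (12 − 4) = 612.47/8.0 = 76.559 mL/cmH2O.
τ = R × C = 6.858 × 0.07656 L/cmH2O = 0.525 s.
Fraction remaining at end-expiration = e^(−Te/τ) = e^(−1.23/0.525) = 0.09605 → 9.605%.

9.6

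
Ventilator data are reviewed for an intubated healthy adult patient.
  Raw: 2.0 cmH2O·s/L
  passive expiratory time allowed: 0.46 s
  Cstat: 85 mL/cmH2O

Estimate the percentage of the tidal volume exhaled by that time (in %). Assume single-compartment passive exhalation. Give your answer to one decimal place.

93.3

τ = R × C = 2.0 × 85 mL/cmH2O = 2.0 × 0.085 L/cmH2O = 0.17 s.
Passive exhalation: V(t)/V₀ = e^(−t/τ) = e^(−0.46/0.17) = 0.06681.
Fraction exhaled = 1 − 0.06681 = 0.9332 → 93.32%.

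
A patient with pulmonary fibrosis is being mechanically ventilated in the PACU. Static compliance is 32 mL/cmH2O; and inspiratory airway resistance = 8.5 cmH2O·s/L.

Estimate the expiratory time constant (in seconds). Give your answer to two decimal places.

0.27

τ = R × C = 8.5 × 32 mL/cmH2O = 8.5 × 0.032 L/cmH2O = 0.272 s.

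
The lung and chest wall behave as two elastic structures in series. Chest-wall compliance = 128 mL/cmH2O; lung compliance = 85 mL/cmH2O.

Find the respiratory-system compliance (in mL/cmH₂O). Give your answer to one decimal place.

51.1

Lung and chest wall are elastances in series: 1/Crs = 1/CL + 1/Ccw.
1/Crs = 1/85 + 1/128 = 0.01958.
Crs = 51.073 mL/cmH2O.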